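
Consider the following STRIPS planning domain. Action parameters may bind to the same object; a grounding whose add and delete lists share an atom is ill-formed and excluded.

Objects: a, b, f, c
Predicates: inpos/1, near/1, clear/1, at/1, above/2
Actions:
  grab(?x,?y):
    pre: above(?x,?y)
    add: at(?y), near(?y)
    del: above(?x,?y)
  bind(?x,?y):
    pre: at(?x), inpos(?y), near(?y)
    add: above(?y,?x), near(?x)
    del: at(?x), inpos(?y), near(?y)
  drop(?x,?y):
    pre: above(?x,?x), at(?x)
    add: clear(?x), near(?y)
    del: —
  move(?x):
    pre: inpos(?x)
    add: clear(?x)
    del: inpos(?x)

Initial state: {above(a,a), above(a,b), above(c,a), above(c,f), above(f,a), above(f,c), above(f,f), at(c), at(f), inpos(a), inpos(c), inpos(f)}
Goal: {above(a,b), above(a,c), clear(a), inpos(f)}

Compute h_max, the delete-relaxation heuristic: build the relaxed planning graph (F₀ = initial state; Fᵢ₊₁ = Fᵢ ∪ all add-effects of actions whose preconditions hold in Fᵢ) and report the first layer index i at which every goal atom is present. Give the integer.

F0 = init (12 atoms)
F1 = F0 ∪ {at(a), at(b), clear(a), clear(c), clear(f), near(a), near(b), near(c), near(f)}  (21 atoms)
F2 = F1 ∪ {above(a,c), above(a,f), above(c,b), above(f,b)}  (25 atoms)
goal ⊆ F2  ⇒  h_max = 2

2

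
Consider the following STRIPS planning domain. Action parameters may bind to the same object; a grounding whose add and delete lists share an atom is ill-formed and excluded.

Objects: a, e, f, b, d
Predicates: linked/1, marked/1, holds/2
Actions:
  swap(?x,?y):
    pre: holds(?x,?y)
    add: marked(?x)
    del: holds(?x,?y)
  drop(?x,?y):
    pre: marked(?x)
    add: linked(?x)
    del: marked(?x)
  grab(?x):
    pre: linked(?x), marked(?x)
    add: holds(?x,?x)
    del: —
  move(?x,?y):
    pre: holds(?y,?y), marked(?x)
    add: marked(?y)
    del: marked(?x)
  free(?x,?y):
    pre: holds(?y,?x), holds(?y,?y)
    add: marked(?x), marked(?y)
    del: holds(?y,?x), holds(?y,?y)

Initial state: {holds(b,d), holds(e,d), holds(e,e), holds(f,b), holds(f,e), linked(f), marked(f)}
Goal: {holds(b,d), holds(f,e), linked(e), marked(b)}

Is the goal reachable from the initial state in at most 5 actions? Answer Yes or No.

1. swap(e,e)  →  {holds(b,d), holds(e,d), holds(f,b), holds(f,e), linked(f), marked(e), marked(f)}
2. drop(e,a)  →  {holds(b,d), holds(e,d), holds(f,b), holds(f,e), linked(e), linked(f), marked(f)}
3. grab(f)  →  {holds(b,d), holds(e,d), holds(f,b), holds(f,e), holds(f,f), linked(e), linked(f), marked(f)}
4. free(b,f)  →  {holds(b,d), holds(e,d), holds(f,e), linked(e), linked(f), marked(b), marked(f)}
optimal plan length = 4; 4 ≤ 5

Yes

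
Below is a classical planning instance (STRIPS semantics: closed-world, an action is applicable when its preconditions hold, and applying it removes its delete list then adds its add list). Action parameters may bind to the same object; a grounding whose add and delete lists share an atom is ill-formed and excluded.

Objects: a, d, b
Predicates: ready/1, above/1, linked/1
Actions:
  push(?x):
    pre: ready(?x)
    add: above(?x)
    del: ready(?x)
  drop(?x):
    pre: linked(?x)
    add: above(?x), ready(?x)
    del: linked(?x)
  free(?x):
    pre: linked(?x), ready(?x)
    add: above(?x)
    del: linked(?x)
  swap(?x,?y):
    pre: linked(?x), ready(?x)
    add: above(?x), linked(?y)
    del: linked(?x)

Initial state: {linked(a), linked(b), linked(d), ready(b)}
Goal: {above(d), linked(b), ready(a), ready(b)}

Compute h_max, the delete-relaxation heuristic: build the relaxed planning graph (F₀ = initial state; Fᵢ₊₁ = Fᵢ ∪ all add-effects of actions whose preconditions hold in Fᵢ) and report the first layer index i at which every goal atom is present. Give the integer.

1

F0 = init (4 atoms)
F1 = F0 ∪ {above(a), above(b), above(d), ready(a), ready(d)}  (9 atoms)
goal ⊆ F1  ⇒  h_max = 1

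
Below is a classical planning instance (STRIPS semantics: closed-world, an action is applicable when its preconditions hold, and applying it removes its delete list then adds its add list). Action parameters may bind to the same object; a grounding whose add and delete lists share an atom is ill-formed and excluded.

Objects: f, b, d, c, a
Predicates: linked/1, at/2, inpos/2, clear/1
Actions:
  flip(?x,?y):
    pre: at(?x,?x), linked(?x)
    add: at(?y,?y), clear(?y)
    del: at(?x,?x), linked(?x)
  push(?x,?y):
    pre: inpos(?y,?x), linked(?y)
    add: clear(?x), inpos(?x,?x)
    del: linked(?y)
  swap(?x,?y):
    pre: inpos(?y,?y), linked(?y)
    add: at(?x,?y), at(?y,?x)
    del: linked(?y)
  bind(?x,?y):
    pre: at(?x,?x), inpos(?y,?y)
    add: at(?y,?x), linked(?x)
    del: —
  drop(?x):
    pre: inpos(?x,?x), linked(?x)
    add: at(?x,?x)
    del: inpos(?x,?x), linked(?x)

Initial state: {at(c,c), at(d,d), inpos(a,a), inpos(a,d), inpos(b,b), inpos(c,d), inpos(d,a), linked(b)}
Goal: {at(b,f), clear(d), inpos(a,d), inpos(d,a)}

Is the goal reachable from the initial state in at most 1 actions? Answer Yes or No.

1. swap(f,b)  →  {at(b,f), at(c,c), at(d,d), at(f,b), inpos(a,a), inpos(a,d), inpos(b,b), inpos(c,d), inpos(d,a)}
2. bind(c,b)  →  {at(b,c), at(b,f), at(c,c), at(d,d), at(f,b), inpos(a,a), inpos(a,d), inpos(b,b), inpos(c,d), inpos(d,a), linked(c)}
3. flip(c,d)  →  {at(b,c), at(b,f), at(d,d), at(f,b), clear(d), inpos(a,a), inpos(a,d), inpos(b,b), inpos(c,d), inpos(d,a)}
optimal plan length = 3; 3 > 1

No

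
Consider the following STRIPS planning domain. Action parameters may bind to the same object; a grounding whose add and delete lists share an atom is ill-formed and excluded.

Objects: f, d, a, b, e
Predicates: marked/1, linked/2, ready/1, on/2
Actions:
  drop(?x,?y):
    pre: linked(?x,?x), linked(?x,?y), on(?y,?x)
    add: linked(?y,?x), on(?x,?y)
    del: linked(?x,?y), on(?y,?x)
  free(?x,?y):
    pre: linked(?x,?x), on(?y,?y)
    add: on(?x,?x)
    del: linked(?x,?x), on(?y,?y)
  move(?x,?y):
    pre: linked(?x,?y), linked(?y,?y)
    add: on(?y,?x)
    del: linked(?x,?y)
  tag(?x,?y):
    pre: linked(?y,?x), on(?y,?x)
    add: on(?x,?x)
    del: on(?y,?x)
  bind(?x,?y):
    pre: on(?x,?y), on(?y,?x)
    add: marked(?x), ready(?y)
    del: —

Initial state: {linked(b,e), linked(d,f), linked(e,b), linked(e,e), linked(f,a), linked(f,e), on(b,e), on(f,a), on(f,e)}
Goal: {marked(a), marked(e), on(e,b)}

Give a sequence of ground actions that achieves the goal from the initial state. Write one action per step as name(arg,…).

move(b,e); tag(a,f); bind(a,a); bind(e,b)

1. move(b,e)  →  {linked(d,f), linked(e,b), linked(e,e), linked(f,a), linked(f,e), on(b,e), on(e,b), on(f,a), on(f,e)}
2. tag(a,f)  →  {linked(d,f), linked(e,b), linked(e,e), linked(f,a), linked(f,e), on(a,a), on(b,e), on(e,b), on(f,e)}
3. bind(a,a)  →  {linked(d,f), linked(e,b), linked(e,e), linked(f,a), linked(f,e), marked(a), on(a,a), on(b,e), on(e,b), on(f,e), ready(a)}
4. bind(e,b)  →  {linked(d,f), linked(e,b), linked(e,e), linked(f,a), linked(f,e), marked(a), marked(e), on(a,a), on(b,e), on(e,b), on(f,e), ready(a), ready(b)}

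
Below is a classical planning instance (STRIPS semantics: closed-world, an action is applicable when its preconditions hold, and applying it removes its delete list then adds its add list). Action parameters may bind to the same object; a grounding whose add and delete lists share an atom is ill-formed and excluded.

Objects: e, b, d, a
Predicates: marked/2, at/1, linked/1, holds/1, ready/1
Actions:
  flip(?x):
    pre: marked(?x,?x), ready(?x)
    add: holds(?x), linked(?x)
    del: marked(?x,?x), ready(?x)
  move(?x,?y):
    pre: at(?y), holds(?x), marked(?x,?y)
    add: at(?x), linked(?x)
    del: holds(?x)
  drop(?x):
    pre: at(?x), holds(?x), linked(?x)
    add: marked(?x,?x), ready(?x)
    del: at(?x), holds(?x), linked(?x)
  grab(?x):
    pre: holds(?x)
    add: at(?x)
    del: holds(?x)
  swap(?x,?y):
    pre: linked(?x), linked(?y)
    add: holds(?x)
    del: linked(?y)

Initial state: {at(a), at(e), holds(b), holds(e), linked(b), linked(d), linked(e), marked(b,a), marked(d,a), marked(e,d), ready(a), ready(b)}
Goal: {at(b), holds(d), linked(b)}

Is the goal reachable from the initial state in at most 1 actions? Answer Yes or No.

No

1. move(b,a)  →  {at(a), at(b), at(e), holds(e), linked(b), linked(d), linked(e), marked(b,a), marked(d,a), marked(e,d), ready(a), ready(b)}
2. swap(d,e)  →  {at(a), at(b), at(e), holds(d), holds(e), linked(b), linked(d), marked(b,a), marked(d,a), marked(e,d), ready(a), ready(b)}
optimal plan length = 2; 2 > 1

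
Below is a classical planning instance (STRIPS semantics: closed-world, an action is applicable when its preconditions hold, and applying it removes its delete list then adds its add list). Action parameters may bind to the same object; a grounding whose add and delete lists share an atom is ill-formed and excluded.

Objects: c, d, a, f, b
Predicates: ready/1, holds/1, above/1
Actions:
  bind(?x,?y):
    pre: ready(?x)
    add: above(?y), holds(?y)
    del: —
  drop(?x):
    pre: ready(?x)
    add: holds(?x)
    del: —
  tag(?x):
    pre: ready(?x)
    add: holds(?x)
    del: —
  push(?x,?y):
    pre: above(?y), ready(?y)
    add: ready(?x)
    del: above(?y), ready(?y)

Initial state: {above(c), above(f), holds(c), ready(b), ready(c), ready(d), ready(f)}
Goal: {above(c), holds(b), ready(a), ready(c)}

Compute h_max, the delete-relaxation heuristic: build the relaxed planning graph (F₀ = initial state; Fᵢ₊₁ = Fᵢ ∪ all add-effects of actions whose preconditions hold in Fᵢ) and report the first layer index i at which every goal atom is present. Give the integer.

1

F0 = init (7 atoms)
F1 = F0 ∪ {above(a), above(b), above(d), holds(a), holds(b), holds(d), holds(f), ready(a)}  (15 atoms)
goal ⊆ F1  ⇒  h_max = 1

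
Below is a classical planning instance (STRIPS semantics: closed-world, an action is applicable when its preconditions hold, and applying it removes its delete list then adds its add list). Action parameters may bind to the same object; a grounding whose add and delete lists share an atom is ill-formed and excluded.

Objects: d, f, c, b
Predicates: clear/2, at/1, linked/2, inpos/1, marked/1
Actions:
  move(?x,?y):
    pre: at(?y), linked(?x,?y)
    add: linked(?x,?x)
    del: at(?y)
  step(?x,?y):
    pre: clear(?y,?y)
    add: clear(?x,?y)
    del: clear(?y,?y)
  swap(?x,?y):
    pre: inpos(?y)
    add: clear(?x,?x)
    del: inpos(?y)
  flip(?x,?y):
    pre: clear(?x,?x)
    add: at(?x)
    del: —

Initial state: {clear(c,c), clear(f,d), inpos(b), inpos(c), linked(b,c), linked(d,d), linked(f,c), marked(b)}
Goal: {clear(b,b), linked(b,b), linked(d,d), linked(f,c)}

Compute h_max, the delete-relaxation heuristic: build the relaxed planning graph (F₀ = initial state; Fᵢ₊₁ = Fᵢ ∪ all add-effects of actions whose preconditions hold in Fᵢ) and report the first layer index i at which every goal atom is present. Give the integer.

F0 = init (8 atoms)
F1 = F0 ∪ {at(c), clear(b,b), clear(b,c), clear(d,c), clear(d,d), clear(f,c), clear(f,f)}  (15 atoms)
F2 = F1 ∪ {at(b), at(d), at(f), clear(b,d), clear(b,f), clear(c,b), clear(c,d), clear(c,f), clear(d,b), clear(d,f), clear(f,b), linked(b,b), linked(f,f)}  (28 atoms)
goal ⊆ F2  ⇒  h_max = 2

2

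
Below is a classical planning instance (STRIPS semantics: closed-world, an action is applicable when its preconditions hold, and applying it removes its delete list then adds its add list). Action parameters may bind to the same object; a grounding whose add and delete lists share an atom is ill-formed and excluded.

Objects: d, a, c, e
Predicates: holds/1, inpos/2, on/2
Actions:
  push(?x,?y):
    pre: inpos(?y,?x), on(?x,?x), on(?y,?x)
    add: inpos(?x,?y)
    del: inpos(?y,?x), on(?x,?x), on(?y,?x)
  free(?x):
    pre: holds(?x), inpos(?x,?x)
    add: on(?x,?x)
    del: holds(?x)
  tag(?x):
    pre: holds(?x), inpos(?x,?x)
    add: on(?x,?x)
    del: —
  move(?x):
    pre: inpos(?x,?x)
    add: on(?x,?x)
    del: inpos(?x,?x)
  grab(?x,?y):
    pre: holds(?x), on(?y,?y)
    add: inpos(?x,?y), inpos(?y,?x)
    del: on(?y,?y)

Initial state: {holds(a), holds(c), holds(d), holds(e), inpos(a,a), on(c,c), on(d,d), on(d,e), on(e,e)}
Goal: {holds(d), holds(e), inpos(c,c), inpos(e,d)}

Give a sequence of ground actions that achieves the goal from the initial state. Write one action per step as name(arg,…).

grab(d,e); grab(c,c)

1. grab(d,e)  →  {holds(a), holds(c), holds(d), holds(e), inpos(a,a), inpos(d,e), inpos(e,d), on(c,c), on(d,d), on(d,e)}
2. grab(c,c)  →  {holds(a), holds(c), holds(d), holds(e), inpos(a,a), inpos(c,c), inpos(d,e), inpos(e,d), on(d,d), on(d,e)}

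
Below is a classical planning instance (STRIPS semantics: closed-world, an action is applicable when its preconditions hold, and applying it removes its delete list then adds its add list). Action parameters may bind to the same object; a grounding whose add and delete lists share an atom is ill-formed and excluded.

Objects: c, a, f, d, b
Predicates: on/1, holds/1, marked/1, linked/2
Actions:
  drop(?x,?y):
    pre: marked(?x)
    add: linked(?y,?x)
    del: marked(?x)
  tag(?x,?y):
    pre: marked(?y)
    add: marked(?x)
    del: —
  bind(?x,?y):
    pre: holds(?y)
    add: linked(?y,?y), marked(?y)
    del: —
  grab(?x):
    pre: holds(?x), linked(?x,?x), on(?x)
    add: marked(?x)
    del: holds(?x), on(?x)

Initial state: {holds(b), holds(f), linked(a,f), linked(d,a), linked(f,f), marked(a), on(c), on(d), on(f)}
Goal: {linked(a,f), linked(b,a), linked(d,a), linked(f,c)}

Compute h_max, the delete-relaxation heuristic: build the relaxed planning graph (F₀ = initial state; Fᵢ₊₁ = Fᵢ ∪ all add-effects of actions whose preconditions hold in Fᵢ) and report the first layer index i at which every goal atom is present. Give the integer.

F0 = init (9 atoms)
F1 = F0 ∪ {linked(a,a), linked(b,a), linked(b,b), linked(c,a), linked(f,a), marked(b), marked(c), marked(d), marked(f)}  (18 atoms)
F2 = F1 ∪ {linked(a,b), linked(a,c), linked(a,d), linked(b,c), linked(b,d), linked(b,f), linked(c,b), linked(c,c), linked(c,d), linked(c,f), linked(d,b), linked(d,c), linked(d,d), linked(d,f), linked(f,b), linked(f,c), linked(f,d)}  (35 atoms)
goal ⊆ F2  ⇒  h_max = 2

2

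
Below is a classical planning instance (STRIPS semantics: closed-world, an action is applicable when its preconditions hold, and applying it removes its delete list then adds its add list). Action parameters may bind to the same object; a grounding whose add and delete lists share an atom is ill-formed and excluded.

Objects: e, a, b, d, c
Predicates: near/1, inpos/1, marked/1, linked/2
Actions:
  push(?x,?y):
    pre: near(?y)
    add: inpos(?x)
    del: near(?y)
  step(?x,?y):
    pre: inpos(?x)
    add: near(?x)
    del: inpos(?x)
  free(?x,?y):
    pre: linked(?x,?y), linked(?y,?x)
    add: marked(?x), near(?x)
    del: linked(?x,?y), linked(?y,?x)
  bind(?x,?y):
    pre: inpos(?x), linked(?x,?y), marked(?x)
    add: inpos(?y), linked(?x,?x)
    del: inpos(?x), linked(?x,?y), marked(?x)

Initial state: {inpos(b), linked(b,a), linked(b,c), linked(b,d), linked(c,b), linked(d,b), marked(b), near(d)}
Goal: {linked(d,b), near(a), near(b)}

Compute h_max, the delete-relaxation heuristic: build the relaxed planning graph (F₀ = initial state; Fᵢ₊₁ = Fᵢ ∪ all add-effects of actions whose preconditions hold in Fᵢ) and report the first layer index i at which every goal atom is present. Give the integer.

F0 = init (8 atoms)
F1 = F0 ∪ {inpos(a), inpos(c), inpos(d), inpos(e), linked(b,b), marked(c), marked(d), near(b), near(c)}  (17 atoms)
F2 = F1 ∪ {linked(c,c), linked(d,d), near(a), near(e)}  (21 atoms)
goal ⊆ F2  ⇒  h_max = 2

2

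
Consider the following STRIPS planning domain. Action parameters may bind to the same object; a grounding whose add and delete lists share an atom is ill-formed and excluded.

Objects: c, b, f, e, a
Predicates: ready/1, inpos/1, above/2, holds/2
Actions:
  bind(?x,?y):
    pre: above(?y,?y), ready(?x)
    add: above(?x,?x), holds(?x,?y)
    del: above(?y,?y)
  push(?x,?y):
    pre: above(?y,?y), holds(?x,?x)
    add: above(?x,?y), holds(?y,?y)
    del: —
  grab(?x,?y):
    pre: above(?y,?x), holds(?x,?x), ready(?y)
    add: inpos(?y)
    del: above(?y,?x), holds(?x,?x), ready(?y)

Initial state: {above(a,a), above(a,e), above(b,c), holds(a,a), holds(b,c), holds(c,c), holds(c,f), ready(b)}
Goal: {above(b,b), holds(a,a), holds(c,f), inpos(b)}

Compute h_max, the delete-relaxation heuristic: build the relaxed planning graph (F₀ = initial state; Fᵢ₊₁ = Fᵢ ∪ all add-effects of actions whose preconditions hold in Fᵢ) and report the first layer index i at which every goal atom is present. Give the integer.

1

F0 = init (8 atoms)
F1 = F0 ∪ {above(b,b), above(c,a), holds(b,a), inpos(b)}  (12 atoms)
goal ⊆ F1  ⇒  h_max = 1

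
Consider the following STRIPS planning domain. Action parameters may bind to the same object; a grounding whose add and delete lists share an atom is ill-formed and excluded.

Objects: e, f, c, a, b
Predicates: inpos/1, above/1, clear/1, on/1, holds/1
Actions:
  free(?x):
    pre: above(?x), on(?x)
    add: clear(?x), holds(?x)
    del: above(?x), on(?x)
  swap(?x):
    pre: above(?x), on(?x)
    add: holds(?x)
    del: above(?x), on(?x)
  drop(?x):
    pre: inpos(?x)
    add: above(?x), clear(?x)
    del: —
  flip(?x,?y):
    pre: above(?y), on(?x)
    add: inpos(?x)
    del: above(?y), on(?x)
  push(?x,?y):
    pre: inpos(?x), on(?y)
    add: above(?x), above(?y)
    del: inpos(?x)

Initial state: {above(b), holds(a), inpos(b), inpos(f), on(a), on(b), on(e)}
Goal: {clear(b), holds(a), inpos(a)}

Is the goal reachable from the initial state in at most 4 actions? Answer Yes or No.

1. drop(b)  →  {above(b), clear(b), holds(a), inpos(b), inpos(f), on(a), on(b), on(e)}
2. flip(a,b)  →  {clear(b), holds(a), inpos(a), inpos(b), inpos(f), on(b), on(e)}
optimal plan length = 2; 2 ≤ 4

Yes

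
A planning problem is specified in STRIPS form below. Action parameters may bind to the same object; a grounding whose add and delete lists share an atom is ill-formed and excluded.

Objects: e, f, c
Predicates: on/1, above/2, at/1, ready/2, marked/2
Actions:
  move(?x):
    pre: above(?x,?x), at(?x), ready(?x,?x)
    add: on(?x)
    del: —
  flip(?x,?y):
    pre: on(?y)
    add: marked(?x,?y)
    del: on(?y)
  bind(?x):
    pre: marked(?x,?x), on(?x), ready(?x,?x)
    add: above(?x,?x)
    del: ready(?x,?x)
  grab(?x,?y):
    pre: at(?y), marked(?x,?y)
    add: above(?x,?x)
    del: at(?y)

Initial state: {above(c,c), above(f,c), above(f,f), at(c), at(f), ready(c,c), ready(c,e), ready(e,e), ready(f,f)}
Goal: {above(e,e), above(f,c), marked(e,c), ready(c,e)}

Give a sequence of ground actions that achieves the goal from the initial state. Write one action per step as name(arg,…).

1. move(c)  →  {above(c,c), above(f,c), above(f,f), at(c), at(f), on(c), ready(c,c), ready(c,e), ready(e,e), ready(f,f)}
2. flip(e,c)  →  {above(c,c), above(f,c), above(f,f), at(c), at(f), marked(e,c), ready(c,c), ready(c,e), ready(e,e), ready(f,f)}
3. grab(e,c)  →  {above(c,c), above(e,e), above(f,c), above(f,f), at(f), marked(e,c), ready(c,c), ready(c,e), ready(e,e), ready(f,f)}

move(c); flip(e,c); grab(e,c)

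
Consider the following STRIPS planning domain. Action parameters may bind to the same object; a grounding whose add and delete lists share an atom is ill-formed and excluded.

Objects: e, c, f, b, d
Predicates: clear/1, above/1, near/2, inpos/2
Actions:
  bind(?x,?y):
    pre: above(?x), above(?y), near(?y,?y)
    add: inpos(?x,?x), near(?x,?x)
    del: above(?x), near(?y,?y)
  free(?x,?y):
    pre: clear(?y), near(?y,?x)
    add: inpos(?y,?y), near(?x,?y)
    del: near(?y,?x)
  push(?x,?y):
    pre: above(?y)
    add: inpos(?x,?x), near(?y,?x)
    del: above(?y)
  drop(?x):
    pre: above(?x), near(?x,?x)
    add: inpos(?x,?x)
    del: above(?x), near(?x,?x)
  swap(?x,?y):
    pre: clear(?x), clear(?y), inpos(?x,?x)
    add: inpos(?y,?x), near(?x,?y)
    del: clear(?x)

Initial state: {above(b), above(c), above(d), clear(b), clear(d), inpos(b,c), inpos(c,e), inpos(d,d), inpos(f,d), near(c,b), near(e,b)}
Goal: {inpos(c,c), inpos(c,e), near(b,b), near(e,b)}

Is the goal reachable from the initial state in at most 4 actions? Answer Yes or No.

Yes

1. push(c,c)  →  {above(b), above(d), clear(b), clear(d), inpos(b,c), inpos(c,c), inpos(c,e), inpos(d,d), inpos(f,d), near(c,b), near(c,c), near(e,b)}
2. push(b,b)  →  {above(d), clear(b), clear(d), inpos(b,b), inpos(b,c), inpos(c,c), inpos(c,e), inpos(d,d), inpos(f,d), near(b,b), near(c,b), near(c,c), near(e,b)}
optimal plan length = 2; 2 ≤ 4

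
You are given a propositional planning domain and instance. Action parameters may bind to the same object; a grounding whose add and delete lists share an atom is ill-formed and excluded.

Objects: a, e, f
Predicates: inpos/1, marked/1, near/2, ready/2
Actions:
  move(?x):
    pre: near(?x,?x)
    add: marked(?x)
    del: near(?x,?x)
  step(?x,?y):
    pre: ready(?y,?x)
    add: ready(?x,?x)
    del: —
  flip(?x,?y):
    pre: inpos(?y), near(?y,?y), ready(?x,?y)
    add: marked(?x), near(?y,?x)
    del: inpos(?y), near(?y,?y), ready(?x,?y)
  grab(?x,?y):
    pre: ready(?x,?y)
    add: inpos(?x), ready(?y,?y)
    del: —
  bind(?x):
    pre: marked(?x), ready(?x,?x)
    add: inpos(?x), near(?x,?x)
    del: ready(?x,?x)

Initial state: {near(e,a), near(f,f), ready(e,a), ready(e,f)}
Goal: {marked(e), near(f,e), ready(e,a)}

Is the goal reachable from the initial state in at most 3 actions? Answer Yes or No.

1. step(f,e)  →  {near(e,a), near(f,f), ready(e,a), ready(e,f), ready(f,f)}
2. grab(f,f)  →  {inpos(f), near(e,a), near(f,f), ready(e,a), ready(e,f), ready(f,f)}
3. flip(e,f)  →  {marked(e), near(e,a), near(f,e), ready(e,a), ready(f,f)}
optimal plan length = 3; 3 ≤ 3

Yes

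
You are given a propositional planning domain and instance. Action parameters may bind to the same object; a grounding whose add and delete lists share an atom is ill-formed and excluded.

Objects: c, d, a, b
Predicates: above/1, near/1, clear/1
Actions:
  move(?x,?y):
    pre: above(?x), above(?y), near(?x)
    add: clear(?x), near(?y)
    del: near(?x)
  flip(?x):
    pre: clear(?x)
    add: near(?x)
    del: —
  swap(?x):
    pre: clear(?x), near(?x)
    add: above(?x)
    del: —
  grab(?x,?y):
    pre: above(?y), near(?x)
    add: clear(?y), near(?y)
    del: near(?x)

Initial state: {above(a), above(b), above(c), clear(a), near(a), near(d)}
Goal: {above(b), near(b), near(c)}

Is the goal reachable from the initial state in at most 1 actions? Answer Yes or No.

1. move(a,c)  →  {above(a), above(b), above(c), clear(a), near(c), near(d)}
2. grab(d,b)  →  {above(a), above(b), above(c), clear(a), clear(b), near(b), near(c)}
optimal plan length = 2; 2 > 1

No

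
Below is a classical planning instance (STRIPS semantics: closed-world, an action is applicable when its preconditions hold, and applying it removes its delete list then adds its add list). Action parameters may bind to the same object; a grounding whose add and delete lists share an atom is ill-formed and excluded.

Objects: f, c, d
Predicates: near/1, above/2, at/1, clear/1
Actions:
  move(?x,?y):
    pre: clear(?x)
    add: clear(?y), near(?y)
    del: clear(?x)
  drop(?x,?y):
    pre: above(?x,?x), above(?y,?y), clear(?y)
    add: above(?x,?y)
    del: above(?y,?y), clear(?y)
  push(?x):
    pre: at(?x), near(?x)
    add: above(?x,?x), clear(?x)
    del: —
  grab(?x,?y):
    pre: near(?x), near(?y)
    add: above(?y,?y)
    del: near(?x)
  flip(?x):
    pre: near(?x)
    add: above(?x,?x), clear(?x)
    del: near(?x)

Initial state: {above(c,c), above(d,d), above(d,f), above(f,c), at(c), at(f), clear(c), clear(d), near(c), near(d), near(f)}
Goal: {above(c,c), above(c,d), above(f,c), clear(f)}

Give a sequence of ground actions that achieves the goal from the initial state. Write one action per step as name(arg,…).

move(c,f); drop(c,d)

1. move(c,f)  →  {above(c,c), above(d,d), above(d,f), above(f,c), at(c), at(f), clear(d), clear(f), near(c), near(d), near(f)}
2. drop(c,d)  →  {above(c,c), above(c,d), above(d,f), above(f,c), at(c), at(f), clear(f), near(c), near(d), near(f)}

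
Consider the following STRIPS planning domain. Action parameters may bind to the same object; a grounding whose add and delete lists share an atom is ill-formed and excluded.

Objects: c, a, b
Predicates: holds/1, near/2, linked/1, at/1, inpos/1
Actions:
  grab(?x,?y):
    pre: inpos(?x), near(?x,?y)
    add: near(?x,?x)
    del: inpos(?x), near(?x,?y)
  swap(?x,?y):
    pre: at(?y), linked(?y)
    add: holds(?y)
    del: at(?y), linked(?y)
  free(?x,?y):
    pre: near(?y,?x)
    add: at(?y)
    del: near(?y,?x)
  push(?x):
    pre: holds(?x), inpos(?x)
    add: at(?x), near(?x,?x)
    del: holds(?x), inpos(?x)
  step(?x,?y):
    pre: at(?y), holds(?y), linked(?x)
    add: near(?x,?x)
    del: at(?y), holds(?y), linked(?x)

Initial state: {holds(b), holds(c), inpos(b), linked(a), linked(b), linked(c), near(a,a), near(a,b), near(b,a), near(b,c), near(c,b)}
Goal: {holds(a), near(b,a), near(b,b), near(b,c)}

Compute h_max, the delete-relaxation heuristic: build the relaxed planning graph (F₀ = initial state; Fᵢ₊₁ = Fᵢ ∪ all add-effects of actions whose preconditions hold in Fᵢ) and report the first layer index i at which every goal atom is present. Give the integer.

F0 = init (11 atoms)
F1 = F0 ∪ {at(a), at(b), at(c), near(b,b)}  (15 atoms)
F2 = F1 ∪ {holds(a), near(c,c)}  (17 atoms)
goal ⊆ F2  ⇒  h_max = 2

2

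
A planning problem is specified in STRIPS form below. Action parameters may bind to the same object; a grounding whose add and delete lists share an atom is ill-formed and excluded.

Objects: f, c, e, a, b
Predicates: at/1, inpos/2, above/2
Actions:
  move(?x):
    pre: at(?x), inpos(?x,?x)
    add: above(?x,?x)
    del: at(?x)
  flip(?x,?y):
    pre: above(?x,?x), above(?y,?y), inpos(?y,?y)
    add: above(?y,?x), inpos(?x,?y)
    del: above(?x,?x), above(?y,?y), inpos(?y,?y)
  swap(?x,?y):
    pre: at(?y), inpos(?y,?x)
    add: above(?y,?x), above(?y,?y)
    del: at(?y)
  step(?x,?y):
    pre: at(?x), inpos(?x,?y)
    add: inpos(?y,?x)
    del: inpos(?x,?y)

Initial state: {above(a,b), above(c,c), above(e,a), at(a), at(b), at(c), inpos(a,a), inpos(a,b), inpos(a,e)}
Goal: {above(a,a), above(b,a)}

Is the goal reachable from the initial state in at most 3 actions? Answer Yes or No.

Yes

1. step(a,b)  →  {above(a,b), above(c,c), above(e,a), at(a), at(b), at(c), inpos(a,a), inpos(a,e), inpos(b,a)}
2. move(a)  →  {above(a,a), above(a,b), above(c,c), above(e,a), at(b), at(c), inpos(a,a), inpos(a,e), inpos(b,a)}
3. swap(a,b)  →  {above(a,a), above(a,b), above(b,a), above(b,b), above(c,c), above(e,a), at(c), inpos(a,a), inpos(a,e), inpos(b,a)}
optimal plan length = 3; 3 ≤ 3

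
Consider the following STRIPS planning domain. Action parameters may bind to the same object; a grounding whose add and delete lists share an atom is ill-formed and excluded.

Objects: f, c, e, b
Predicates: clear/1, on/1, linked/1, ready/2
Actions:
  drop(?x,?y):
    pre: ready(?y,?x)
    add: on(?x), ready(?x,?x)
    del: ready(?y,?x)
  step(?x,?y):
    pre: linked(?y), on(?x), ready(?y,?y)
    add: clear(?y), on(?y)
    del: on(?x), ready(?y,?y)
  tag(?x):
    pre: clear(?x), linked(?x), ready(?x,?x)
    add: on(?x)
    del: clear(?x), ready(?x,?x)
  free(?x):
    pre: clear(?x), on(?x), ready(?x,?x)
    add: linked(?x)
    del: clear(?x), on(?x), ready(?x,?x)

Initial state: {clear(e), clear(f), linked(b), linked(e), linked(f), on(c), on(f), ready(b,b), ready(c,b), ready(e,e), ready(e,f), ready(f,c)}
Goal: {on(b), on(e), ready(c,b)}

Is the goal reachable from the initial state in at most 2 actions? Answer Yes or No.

1. step(f,e)  →  {clear(e), clear(f), linked(b), linked(e), linked(f), on(c), on(e), ready(b,b), ready(c,b), ready(e,f), ready(f,c)}
2. step(c,b)  →  {clear(b), clear(e), clear(f), linked(b), linked(e), linked(f), on(b), on(e), ready(c,b), ready(e,f), ready(f,c)}
optimal plan length = 2; 2 ≤ 2

Yes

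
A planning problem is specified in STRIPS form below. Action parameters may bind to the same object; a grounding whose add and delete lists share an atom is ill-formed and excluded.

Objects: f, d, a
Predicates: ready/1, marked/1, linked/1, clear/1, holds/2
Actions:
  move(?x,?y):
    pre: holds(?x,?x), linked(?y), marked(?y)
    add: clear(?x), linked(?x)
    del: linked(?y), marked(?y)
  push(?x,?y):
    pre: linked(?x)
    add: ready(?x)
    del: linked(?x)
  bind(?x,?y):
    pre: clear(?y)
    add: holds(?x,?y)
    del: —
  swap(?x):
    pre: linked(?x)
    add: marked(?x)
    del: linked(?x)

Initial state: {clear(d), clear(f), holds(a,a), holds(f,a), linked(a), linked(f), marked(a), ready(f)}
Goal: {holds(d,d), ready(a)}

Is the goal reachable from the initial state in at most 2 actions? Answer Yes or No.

1. push(a,f)  →  {clear(d), clear(f), holds(a,a), holds(f,a), linked(f), marked(a), ready(a), ready(f)}
2. bind(d,d)  →  {clear(d), clear(f), holds(a,a), holds(d,d), holds(f,a), linked(f), marked(a), ready(a), ready(f)}
optimal plan length = 2; 2 ≤ 2

Yes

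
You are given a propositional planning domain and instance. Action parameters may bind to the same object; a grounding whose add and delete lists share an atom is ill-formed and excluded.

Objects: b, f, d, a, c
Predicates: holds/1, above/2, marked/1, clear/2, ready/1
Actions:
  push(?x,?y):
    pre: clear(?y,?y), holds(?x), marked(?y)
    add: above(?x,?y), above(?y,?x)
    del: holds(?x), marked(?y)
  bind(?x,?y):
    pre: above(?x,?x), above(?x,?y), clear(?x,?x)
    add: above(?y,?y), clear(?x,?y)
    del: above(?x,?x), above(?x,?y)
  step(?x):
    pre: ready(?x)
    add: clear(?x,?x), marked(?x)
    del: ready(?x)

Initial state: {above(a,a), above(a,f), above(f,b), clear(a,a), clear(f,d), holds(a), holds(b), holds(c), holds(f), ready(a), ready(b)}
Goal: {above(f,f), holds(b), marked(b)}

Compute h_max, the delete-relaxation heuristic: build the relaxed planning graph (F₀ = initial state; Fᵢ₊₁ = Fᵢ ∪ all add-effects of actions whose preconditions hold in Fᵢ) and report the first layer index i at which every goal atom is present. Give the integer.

F0 = init (11 atoms)
F1 = F0 ∪ {above(f,f), clear(a,f), clear(b,b), marked(a), marked(b)}  (16 atoms)
goal ⊆ F1  ⇒  h_max = 1

1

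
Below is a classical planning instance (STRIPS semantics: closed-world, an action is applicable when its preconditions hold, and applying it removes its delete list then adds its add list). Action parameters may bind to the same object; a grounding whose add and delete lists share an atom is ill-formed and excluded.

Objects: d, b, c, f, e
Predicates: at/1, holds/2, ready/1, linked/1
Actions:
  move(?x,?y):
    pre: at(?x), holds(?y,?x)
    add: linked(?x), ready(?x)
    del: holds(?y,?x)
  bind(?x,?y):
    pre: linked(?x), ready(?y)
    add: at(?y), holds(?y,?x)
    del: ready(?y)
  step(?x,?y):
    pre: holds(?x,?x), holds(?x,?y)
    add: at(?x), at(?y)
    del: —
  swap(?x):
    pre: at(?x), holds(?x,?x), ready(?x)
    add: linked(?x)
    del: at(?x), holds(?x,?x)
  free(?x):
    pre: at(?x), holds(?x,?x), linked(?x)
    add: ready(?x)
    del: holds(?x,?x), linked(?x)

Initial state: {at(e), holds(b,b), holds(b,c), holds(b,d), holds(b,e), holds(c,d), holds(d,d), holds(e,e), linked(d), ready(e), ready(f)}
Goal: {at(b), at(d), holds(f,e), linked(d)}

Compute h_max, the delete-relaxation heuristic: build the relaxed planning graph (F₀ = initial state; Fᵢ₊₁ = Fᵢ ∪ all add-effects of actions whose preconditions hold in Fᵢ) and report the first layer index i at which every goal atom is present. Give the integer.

F0 = init (11 atoms)
F1 = F0 ∪ {at(b), at(c), at(d), at(f), holds(e,d), holds(f,d), linked(e)}  (18 atoms)
F2 = F1 ∪ {holds(f,e), linked(b), linked(c), ready(b), ready(c), ready(d)}  (24 atoms)
goal ⊆ F2  ⇒  h_max = 2

2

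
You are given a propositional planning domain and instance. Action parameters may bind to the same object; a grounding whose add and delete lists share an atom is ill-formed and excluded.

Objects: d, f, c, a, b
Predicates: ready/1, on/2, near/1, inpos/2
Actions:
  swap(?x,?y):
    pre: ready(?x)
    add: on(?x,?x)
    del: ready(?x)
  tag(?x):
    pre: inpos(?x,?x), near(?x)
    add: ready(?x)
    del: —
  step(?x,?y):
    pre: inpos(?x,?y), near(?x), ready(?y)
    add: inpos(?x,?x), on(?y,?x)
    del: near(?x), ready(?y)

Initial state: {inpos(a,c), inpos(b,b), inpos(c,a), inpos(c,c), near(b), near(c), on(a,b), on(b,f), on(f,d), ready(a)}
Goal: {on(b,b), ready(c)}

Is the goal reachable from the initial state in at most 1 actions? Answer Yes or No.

No

1. tag(c)  →  {inpos(a,c), inpos(b,b), inpos(c,a), inpos(c,c), near(b), near(c), on(a,b), on(b,f), on(f,d), ready(a), ready(c)}
2. tag(b)  →  {inpos(a,c), inpos(b,b), inpos(c,a), inpos(c,c), near(b), near(c), on(a,b), on(b,f), on(f,d), ready(a), ready(b), ready(c)}
3. swap(b,d)  →  {inpos(a,c), inpos(b,b), inpos(c,a), inpos(c,c), near(b), near(c), on(a,b), on(b,b), on(b,f), on(f,d), ready(a), ready(c)}
optimal plan length = 3; 3 > 1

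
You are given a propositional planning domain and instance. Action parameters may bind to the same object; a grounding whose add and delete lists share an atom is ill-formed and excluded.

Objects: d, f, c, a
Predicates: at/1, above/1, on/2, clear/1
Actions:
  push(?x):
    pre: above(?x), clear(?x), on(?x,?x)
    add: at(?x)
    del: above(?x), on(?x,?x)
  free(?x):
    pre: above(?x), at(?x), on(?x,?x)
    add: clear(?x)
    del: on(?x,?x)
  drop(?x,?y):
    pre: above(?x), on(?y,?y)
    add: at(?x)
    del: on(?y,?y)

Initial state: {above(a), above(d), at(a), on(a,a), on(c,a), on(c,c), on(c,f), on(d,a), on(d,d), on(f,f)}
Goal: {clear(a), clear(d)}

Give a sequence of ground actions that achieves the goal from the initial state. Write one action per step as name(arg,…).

free(a); drop(d,f); free(d)

1. free(a)  →  {above(a), above(d), at(a), clear(a), on(c,a), on(c,c), on(c,f), on(d,a), on(d,d), on(f,f)}
2. drop(d,f)  →  {above(a), above(d), at(a), at(d), clear(a), on(c,a), on(c,c), on(c,f), on(d,a), on(d,d)}
3. free(d)  →  {above(a), above(d), at(a), at(d), clear(a), clear(d), on(c,a), on(c,c), on(c,f), on(d,a)}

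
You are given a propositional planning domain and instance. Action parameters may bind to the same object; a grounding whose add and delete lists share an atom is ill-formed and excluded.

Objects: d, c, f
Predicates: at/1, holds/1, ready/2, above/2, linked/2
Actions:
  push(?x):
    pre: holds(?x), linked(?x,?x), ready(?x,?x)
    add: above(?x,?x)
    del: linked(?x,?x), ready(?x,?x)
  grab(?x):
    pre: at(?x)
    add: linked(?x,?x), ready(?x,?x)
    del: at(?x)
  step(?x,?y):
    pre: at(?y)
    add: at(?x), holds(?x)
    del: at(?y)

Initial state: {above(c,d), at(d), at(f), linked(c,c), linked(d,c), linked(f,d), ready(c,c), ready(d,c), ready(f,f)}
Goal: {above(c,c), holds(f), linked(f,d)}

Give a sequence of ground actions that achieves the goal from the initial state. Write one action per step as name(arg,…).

step(c,d); push(c); step(f,c)

1. step(c,d)  →  {above(c,d), at(c), at(f), holds(c), linked(c,c), linked(d,c), linked(f,d), ready(c,c), ready(d,c), ready(f,f)}
2. push(c)  →  {above(c,c), above(c,d), at(c), at(f), holds(c), linked(d,c), linked(f,d), ready(d,c), ready(f,f)}
3. step(f,c)  →  {above(c,c), above(c,d), at(f), holds(c), holds(f), linked(d,c), linked(f,d), ready(d,c), ready(f,f)}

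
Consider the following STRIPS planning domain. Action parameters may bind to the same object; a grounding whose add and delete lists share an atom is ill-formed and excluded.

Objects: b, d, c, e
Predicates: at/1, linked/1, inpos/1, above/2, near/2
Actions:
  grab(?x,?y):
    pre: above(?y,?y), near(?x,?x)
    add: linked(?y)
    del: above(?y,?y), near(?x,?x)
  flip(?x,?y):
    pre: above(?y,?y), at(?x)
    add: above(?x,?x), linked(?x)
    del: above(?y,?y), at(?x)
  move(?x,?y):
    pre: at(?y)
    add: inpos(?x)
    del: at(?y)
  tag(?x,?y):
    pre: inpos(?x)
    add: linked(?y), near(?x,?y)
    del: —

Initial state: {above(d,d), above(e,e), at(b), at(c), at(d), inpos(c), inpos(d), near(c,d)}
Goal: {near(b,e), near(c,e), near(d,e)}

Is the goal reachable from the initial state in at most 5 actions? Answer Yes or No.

Yes

1. move(b,b)  →  {above(d,d), above(e,e), at(c), at(d), inpos(b), inpos(c), inpos(d), near(c,d)}
2. tag(b,e)  →  {above(d,d), above(e,e), at(c), at(d), inpos(b), inpos(c), inpos(d), linked(e), near(b,e), near(c,d)}
3. tag(d,e)  →  {above(d,d), above(e,e), at(c), at(d), inpos(b), inpos(c), inpos(d), linked(e), near(b,e), near(c,d), near(d,e)}
4. tag(c,e)  →  {above(d,d), above(e,e), at(c), at(d), inpos(b), inpos(c), inpos(d), linked(e), near(b,e), near(c,d), near(c,e), near(d,e)}
optimal plan length = 4; 4 ≤ 5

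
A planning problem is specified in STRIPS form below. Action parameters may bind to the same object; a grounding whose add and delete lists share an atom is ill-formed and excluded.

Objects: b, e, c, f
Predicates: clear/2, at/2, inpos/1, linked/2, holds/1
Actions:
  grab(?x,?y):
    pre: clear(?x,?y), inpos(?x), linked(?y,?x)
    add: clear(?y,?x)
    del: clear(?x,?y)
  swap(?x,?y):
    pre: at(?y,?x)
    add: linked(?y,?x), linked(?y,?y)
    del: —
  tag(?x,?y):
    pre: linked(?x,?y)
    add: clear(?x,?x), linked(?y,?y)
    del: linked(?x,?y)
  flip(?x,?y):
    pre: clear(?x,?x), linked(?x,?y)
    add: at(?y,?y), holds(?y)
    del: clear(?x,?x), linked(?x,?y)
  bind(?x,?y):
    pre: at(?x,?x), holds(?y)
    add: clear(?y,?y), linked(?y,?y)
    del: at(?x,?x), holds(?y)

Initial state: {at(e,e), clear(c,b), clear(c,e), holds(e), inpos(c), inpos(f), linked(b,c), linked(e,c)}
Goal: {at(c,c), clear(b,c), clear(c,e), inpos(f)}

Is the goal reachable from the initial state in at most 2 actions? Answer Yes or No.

No

1. grab(c,b)  →  {at(e,e), clear(b,c), clear(c,e), holds(e), inpos(c), inpos(f), linked(b,c), linked(e,c)}
2. bind(e,e)  →  {clear(b,c), clear(c,e), clear(e,e), inpos(c), inpos(f), linked(b,c), linked(e,c), linked(e,e)}
3. flip(e,c)  →  {at(c,c), clear(b,c), clear(c,e), holds(c), inpos(c), inpos(f), linked(b,c), linked(e,e)}
optimal plan length = 3; 3 > 2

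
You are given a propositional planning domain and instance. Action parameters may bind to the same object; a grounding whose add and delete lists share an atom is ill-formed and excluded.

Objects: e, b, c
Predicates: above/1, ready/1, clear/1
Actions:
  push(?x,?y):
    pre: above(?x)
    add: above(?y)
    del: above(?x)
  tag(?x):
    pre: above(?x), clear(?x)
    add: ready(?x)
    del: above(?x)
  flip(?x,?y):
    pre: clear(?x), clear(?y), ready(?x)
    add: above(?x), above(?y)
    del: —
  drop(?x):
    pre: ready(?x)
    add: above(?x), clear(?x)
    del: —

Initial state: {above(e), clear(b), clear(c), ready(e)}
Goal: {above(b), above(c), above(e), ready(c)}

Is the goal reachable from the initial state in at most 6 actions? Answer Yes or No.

1. push(e,c)  →  {above(c), clear(b), clear(c), ready(e)}
2. tag(c)  →  {clear(b), clear(c), ready(c), ready(e)}
3. flip(c,b)  →  {above(b), above(c), clear(b), clear(c), ready(c), ready(e)}
4. drop(e)  →  {above(b), above(c), above(e), clear(b), clear(c), clear(e), ready(c), ready(e)}
optimal plan length = 4; 4 ≤ 6

Yes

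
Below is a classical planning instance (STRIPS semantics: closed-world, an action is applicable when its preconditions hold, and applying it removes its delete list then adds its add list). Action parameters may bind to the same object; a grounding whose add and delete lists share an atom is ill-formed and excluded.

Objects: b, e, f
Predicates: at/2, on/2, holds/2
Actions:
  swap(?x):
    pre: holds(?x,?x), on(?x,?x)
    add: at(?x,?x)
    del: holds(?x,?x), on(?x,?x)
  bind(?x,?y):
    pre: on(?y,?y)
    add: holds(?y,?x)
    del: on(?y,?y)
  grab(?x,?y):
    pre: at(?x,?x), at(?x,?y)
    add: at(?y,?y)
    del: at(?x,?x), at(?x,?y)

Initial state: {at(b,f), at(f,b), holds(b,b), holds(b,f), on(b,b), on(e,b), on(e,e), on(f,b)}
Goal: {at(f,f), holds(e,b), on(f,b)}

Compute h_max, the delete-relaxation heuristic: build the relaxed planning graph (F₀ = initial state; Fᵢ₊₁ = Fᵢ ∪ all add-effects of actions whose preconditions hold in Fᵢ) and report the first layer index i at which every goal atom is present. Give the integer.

F0 = init (8 atoms)
F1 = F0 ∪ {at(b,b), holds(b,e), holds(e,b), holds(e,e), holds(e,f)}  (13 atoms)
F2 = F1 ∪ {at(e,e), at(f,f)}  (15 atoms)
goal ⊆ F2  ⇒  h_max = 2

2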